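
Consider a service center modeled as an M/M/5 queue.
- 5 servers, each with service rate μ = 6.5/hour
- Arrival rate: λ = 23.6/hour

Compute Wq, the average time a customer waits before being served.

Traffic intensity: ρ = λ/(cμ) = 23.6/(5×6.5) = 0.7262
Since ρ = 0.7262 < 1, system is stable.
Offered load a = λ/μ = cρ = 23.6/6.5 = 3.6308
P₀ = [ Σₙ₌₀^4 aⁿ/n! + a^5/(5!(1-ρ)) ]⁻¹
Σ = a^0/0! + a^1/1! + a^2/2! + a^3/3! + a^4/4! = 1.000000 + 3.630769 + 6.591243 + 7.977094 + 7.240747 = 26.4399
a^5/(5!(1-ρ)) = 630.9475/(120 × 0.273846) = 19.2002
P₀ = 1/(26.4399 + 19.2002) = 0.02191
Lq = P₀·a^5·ρ / (5!(1-ρ)²) = 0.021911 × 630.9475 × 0.72615 / (120 × 0.074992) = 1.1155
Wq = Lq/λ = 1.1155/23.6 = 0.04727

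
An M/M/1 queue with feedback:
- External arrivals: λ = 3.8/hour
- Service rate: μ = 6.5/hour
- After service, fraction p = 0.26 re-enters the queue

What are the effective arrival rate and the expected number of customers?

Effective arrival rate: λ_eff = λ/(1-p) = 3.8/(1-0.26) = 3.8/0.74 = 5.1351
ρ = λ_eff/μ = 5.1351/6.5 = 0.79002
L = ρ/(1-ρ) = 0.79002/(1-0.79002) = 3.7624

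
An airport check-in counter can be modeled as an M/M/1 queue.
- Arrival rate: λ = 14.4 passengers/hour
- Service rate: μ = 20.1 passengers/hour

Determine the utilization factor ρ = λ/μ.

Server utilization: ρ = λ/μ
ρ = 14.4/20.1 = 0.7164
The server is busy 71.64% of the time.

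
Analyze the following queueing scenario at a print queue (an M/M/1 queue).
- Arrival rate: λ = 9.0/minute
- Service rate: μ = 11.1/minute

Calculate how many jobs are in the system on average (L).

ρ = λ/μ = 9.0/11.1 = 0.8108
For M/M/1: L = λ/(μ-λ)
L = 9.0/(11.1-9.0) = 9.0/2.10
L = 4.2857 jobs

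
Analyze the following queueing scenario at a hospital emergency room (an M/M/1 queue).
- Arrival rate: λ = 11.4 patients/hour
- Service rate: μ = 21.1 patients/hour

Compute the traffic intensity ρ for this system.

Server utilization: ρ = λ/μ
ρ = 11.4/21.1 = 0.5403
The server is busy 54.03% of the time.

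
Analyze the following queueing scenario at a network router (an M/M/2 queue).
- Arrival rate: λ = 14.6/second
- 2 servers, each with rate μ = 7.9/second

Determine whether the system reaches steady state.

Stability requires ρ = λ/(cμ) < 1
ρ = 14.6/(2 × 7.9) = 14.6/15.80 = 0.9241
Since 0.9241 < 1, the system is STABLE.
The servers are busy 92.41% of the time.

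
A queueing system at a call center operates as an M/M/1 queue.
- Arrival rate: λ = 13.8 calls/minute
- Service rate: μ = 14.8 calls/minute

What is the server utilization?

Server utilization: ρ = λ/μ
ρ = 13.8/14.8 = 0.9324
The server is busy 93.24% of the time.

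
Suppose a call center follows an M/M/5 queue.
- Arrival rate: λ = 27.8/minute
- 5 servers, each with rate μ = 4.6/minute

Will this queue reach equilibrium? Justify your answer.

Stability requires ρ = λ/(cμ) < 1
ρ = 27.8/(5 × 4.6) = 27.8/23.00 = 1.2087
Since 1.2087 ≥ 1, the system is UNSTABLE.
Need c > λ/μ = 27.8/4.6 = 6.04.
Minimum servers needed: c = 7.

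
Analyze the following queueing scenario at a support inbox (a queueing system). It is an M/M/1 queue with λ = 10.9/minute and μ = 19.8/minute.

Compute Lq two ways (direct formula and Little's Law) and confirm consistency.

Method 1 (direct): Lq = λ²/(μ(μ-λ)) = 118.81/(19.8 × 8.90) = 0.6742

Method 2 (Little's Law):
W = 1/(μ-λ) = 1/8.90 = 0.112360
Wq = W - 1/μ = 0.112360 - 0.0505051 = 0.06185
Lq = λWq = 10.9 × 0.06185 = 0.6742 ✔ (matches Method 1)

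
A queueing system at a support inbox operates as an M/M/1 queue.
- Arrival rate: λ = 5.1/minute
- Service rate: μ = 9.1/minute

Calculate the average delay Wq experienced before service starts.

First, compute utilization: ρ = λ/μ = 5.1/9.1 = 0.5604
For M/M/1: Wq = λ/(μ(μ-λ))
Wq = 5.1/(9.1 × (9.1-5.1))
Wq = 5.1/(9.1 × 4.00)
Wq = 0.1401 minutes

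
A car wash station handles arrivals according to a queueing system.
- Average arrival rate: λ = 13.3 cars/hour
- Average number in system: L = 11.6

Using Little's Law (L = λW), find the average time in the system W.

Little's Law: L = λW, so W = L/λ
W = 11.6/13.3 = 0.8722 hours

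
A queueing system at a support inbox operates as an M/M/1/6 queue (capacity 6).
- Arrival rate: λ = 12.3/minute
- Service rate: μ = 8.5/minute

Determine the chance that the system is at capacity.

ρ = λ/μ = 12.3/8.5 = 1.44706
P₀ = (1-ρ)/(1-ρ^(K+1)) = (1-1.44706)/(1-1.44706^7) = -0.4471/-12.2864 = 0.03639
P_K = P₀×ρ^K = 0.03639 × 1.44706^6 = 0.03639 × 9.1816 = 0.3341
Blocking probability = 33.41%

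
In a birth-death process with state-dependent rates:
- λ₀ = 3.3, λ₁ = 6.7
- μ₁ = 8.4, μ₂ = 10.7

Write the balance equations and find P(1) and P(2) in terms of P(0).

Balance equations:
State 0: λ₀P₀ = μ₁P₁ → P₁ = (λ₀/μ₁)P₀ = (3.3/8.4)P₀ = 0.3929P₀
State 1: P₂ = (λ₀λ₁)/(μ₁μ₂)P₀ = (3.3×6.7)/(8.4×10.7)P₀ = 0.2460P₀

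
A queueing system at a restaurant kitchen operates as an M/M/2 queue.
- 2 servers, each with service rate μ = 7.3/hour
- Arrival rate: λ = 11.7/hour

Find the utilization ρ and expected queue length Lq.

Traffic intensity: ρ = λ/(cμ) = 11.7/(2×7.3) = 0.8014
Since ρ = 0.8014 < 1, system is stable.
Offered load a = λ/μ = cρ = 11.7/7.3 = 1.6027
P₀ = [ Σₙ₌₀^1 aⁿ/n! + a^2/(2!(1-ρ)) ]⁻¹
Σ = a^0/0! + a^1/1! = 1.0000 + 1.6027 = 2.6027
a^2/(2!(1-ρ)) = 2.56877/(2 × 0.198630) = 6.4662
P₀ = 1/(2.6027 + 6.4662) = 0.1103
Lq = P₀·a^2·ρ / (2!(1-ρ)²) = 0.110266 × 2.56877 × 0.801370 / (2 × 0.0394539) = 2.8766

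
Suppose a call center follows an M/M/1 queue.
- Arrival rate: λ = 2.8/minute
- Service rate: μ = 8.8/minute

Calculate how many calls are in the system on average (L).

ρ = λ/μ = 2.8/8.8 = 0.3182
For M/M/1: L = λ/(μ-λ)
L = 2.8/(8.8-2.8) = 2.8/6.00
L = 0.4667 calls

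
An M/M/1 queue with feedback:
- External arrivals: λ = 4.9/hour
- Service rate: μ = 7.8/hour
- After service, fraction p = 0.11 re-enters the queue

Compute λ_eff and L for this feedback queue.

Effective arrival rate: λ_eff = λ/(1-p) = 4.9/(1-0.11) = 4.9/0.89 = 5.5056
ρ = λ_eff/μ = 5.5056/7.8 = 0.70585
L = ρ/(1-ρ) = 0.70585/(1-0.70585) = 2.3996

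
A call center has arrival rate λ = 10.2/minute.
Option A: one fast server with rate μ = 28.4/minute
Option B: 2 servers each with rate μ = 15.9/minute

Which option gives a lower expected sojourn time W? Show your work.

Option A: single server μ = 28.4 (M/M/1)
  ρ_A = 10.2/28.4 = 0.3592
  W_A = 1/(μ-λ) = 1/(28.4-10.2) = 1/18.20 = 0.05495

Option B: 2 servers μ = 15.9 (M/M/2)
  ρ_B = λ/(cμ) = 10.2/(2×15.9) = 0.3208
  Offered load a = λ/μ = cρ = 10.2/15.9 = 0.6415
  P₀ = [ Σₙ₌₀^1 aⁿ/n! + a^2/(2!(1-ρ)) ]⁻¹
  Σ = a^0/0! + a^1/1! = 1.0000 + 0.6415 = 1.6415
  a^2/(2!(1-ρ)) = 0.4115/(2 × 0.6792) = 0.3029
  P₀ = 1/(1.6415 + 0.3029) = 0.5143
  Lq = P₀·a^2·ρ / (2!(1-ρ)²) = 0.5143 × 0.4115 × 0.3208 / (2 × 0.4614) = 0.07357
  Wq_B = Lq/λ = 0.07357/10.2 = 0.0072127
  W_B = Wq_B + 1/μ = 0.0072127 + 0.062893 = 0.07011

Since W_A = 0.05495 < W_B = 0.07011, Option A (single fast server) has the shorter time in system.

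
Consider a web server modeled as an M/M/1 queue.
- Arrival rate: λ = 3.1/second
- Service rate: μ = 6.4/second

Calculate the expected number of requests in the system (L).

ρ = λ/μ = 3.1/6.4 = 0.4844
For M/M/1: L = λ/(μ-λ)
L = 3.1/(6.4-3.1) = 3.1/3.30
L = 0.9394 requests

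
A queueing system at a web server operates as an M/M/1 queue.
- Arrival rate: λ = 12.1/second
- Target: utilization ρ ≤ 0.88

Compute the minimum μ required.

ρ = λ/μ, so μ = λ/ρ
μ ≥ 12.1/0.88 = 13.7500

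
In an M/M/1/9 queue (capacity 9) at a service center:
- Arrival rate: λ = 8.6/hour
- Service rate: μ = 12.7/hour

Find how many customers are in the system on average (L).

ρ = λ/μ = 8.6/12.7 = 0.677165
P₀ = (1-ρ)/(1-ρ^(K+1)) = (1-0.677165)/(1-0.677165^10) = 0.3228/0.9797 = 0.3295
P_K = P₀×ρ^K = 0.32952 × 0.677165^9 = 0.32952 × 0.029940 = 0.009866
L = ρ[1 - (K+1)ρ^K + Kρ^(K+1)] / [(1-ρ)(1-ρ^(K+1))]
L = 0.677165 × (1 - 10×0.029940 + 9×0.020274) / ((1 - 0.677165) × (1 - 0.020274)) = 1.8906 customers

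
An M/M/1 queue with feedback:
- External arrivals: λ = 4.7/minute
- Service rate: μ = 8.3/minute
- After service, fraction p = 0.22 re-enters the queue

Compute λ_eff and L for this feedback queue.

Effective arrival rate: λ_eff = λ/(1-p) = 4.7/(1-0.22) = 4.7/0.78 = 6.0256
ρ = λ_eff/μ = 6.0256/8.3 = 0.72598
L = ρ/(1-ρ) = 0.72598/(1-0.72598) = 2.6494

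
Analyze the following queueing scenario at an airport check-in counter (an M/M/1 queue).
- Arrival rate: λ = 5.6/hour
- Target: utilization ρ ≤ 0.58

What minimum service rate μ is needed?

ρ = λ/μ, so μ = λ/ρ
μ ≥ 5.6/0.58 = 9.6552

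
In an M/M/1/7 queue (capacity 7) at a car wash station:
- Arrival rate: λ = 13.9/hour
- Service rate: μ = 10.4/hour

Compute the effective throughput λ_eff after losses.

ρ = λ/μ = 13.9/10.4 = 1.33654
P₀ = (1-ρ)/(1-ρ^(K+1)) = (1-1.33654)/(1-1.33654^8) = -0.3365/-9.1825 = 0.03665
P_K = P₀×ρ^K = 0.03665 × 1.33654^7 = 0.03665 × 7.6186 = 0.2792
λ_eff = λ(1-P_K) = 13.9 × (1 - 0.27922) = 13.9 × 0.72078 = 10.0188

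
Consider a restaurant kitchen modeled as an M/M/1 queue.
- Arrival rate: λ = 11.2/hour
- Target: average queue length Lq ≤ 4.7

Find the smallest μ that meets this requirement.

For M/M/1: Lq = λ²/(μ(μ-λ))
Need Lq ≤ 4.7, i.e. μ(μ-λ) ≥ λ²/4.7
μ² - 11.2μ - 125.44/4.7 ≥ 0  →  μ² - 11.2μ - 26.68936 ≥ 0
Quadratic formula (positive root): μ = [λ + √(λ² + 4×26.68936)]/2
Discriminant: 125.44 + 4×26.68936 = 232.1974, √232.1974 = 15.2380
μ ≥ (11.2 + 15.2380)/2 = 13.2190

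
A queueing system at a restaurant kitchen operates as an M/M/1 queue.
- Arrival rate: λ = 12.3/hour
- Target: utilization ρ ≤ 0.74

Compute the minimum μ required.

ρ = λ/μ, so μ = λ/ρ
μ ≥ 12.3/0.74 = 16.6216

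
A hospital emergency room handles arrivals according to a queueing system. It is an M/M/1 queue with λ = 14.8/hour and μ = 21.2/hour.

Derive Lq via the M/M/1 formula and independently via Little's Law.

Method 1 (direct): Lq = λ²/(μ(μ-λ)) = 219.04/(21.2 × 6.40) = 1.6144

Method 2 (Little's Law):
W = 1/(μ-λ) = 1/6.40 = 0.15625
Wq = W - 1/μ = 0.15625 - 0.047170 = 0.10908
Lq = λWq = 14.8 × 0.10908 = 1.6144 ✔ (matches Method 1)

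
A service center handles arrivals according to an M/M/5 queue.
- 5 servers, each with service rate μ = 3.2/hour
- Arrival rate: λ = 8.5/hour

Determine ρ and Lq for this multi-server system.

Traffic intensity: ρ = λ/(cμ) = 8.5/(5×3.2) = 0.5312
Since ρ = 0.5312 < 1, system is stable.
Offered load a = λ/μ = cρ = 8.5/3.2 = 2.6562
P₀ = [ Σₙ₌₀^4 aⁿ/n! + a^5/(5!(1-ρ)) ]⁻¹
Σ = a^0/0! + a^1/1! + a^2/2! + a^3/3! + a^4/4! = 1.0000 + 2.6562 + 3.5278 + 3.1236 + 2.0743 = 12.3819
a^5/(5!(1-ρ)) = 132.2345/(120 × 0.46875) = 2.3508
P₀ = 1/(12.3819 + 2.3508) = 0.06788
Lq = P₀·a^5·ρ / (5!(1-ρ)²) = 0.067876 × 132.2345 × 0.53125 / (120 × 0.21973) = 0.1808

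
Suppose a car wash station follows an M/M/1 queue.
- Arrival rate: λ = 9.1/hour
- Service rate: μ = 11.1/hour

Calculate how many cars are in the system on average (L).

ρ = λ/μ = 9.1/11.1 = 0.8198
For M/M/1: L = λ/(μ-λ)
L = 9.1/(11.1-9.1) = 9.1/2.00
L = 4.5500 cars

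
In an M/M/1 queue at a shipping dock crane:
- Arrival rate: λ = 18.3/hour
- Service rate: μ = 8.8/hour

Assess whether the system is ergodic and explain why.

Stability requires ρ = λ/(cμ) < 1
ρ = 18.3/(1 × 8.8) = 18.3/8.80 = 2.0795
Since 2.0795 ≥ 1, the system is UNSTABLE.
Queue grows without bound. Need μ > λ = 18.3.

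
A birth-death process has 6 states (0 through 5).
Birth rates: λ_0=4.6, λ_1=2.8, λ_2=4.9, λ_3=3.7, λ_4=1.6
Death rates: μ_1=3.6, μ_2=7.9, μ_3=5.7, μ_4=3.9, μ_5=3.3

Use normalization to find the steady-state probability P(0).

Ratios P(n)/P(0) = (λ₀···λₙ₋₁)/(μ₁···μₙ):
P(1)/P(0) = (4.6)/(3.6) = 1.2778
P(2)/P(0) = (4.6×2.8)/(3.6×7.9) = 0.45288
P(3)/P(0) = (4.6×2.8×4.9)/(3.6×7.9×5.7) = 0.38932
P(4)/P(0) = (4.6×2.8×4.9×3.7)/(3.6×7.9×5.7×3.9) = 0.36936
P(5)/P(0) = (4.6×2.8×4.9×3.7×1.6)/(3.6×7.9×5.7×3.9×3.3) = 0.17908

Normalization: ∑ P(n) = 1
P(0) × (1.0000 + 1.2778 + 0.45288 + 0.38932 + 0.36936 + 0.17908) = 1
P(0) × 3.6684 = 1
P(0) = 1/3.6684 = 0.2726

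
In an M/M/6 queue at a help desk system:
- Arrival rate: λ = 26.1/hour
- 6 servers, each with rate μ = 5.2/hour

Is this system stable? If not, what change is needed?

Stability requires ρ = λ/(cμ) < 1
ρ = 26.1/(6 × 5.2) = 26.1/31.20 = 0.8365
Since 0.8365 < 1, the system is STABLE.
The servers are busy 83.65% of the time.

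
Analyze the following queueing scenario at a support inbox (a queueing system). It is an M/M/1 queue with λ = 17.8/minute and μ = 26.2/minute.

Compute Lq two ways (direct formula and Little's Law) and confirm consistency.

Method 1 (direct): Lq = λ²/(μ(μ-λ)) = 316.84/(26.2 × 8.40) = 1.4397

Method 2 (Little's Law):
W = 1/(μ-λ) = 1/8.40 = 0.11905
Wq = W - 1/μ = 0.11905 - 0.038168 = 0.08088
Lq = λWq = 17.8 × 0.08088 = 1.4397 ✔ (matches Method 1)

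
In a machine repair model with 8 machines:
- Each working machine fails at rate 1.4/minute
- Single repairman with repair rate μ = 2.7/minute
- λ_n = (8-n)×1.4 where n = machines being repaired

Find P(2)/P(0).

P(2)/P(0) = ∏_{i=0}^{2-1} λ_i/μ_{i+1}
= (8-0)×1.4/2.7 × (8-1)×1.4/2.7
= 15.0562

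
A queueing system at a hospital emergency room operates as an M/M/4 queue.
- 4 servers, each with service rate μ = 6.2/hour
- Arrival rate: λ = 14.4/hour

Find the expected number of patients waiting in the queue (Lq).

Traffic intensity: ρ = λ/(cμ) = 14.4/(4×6.2) = 0.5806
Since ρ = 0.5806 < 1, system is stable.
Offered load a = λ/μ = cρ = 14.4/6.2 = 2.3226
P₀ = [ Σₙ₌₀^3 aⁿ/n! + a^4/(4!(1-ρ)) ]⁻¹
Σ = a^0/0! + a^1/1! + a^2/2! + a^3/3! = 1.0000 + 2.3226 + 2.6972 + 2.0881 = 8.1079
a^4/(4!(1-ρ)) = 29.0993/(24 × 0.41935) = 2.8913
P₀ = 1/(8.1079 + 2.8913) = 0.09092
Lq = P₀·a^4·ρ / (4!(1-ρ)²) = 0.090916 × 29.0993 × 0.58065 / (24 × 0.17586) = 0.3640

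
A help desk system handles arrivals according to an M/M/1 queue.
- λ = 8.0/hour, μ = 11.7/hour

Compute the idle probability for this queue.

ρ = λ/μ = 8.0/11.7 = 0.6838
P(0) = 1 - ρ = 1 - 0.6838 = 0.3162
The server is idle 31.62% of the time.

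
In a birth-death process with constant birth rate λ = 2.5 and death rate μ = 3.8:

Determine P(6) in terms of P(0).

For constant rates: P(n)/P(0) = (λ/μ)^n
P(6)/P(0) = (2.5/3.8)^6 = 0.65789^6 = 0.08108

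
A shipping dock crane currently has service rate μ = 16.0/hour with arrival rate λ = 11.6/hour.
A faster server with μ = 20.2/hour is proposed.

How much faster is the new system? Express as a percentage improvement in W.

System 1: ρ₁ = 11.6/16.0 = 0.7250, W₁ = 1/(16.0-11.6) = 0.22727
System 2: ρ₂ = 11.6/20.2 = 0.5743, W₂ = 1/(20.2-11.6) = 0.11628
Improvement: (W₁-W₂)/W₁ = (0.22727-0.11628)/0.22727 = 48.84%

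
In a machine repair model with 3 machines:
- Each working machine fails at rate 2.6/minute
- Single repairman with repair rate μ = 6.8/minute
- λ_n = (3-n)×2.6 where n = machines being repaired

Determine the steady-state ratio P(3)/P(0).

P(3)/P(0) = ∏_{i=0}^{3-1} λ_i/μ_{i+1}
= (3-0)×2.6/6.8 × (3-1)×2.6/6.8 × (3-2)×2.6/6.8
= 0.3354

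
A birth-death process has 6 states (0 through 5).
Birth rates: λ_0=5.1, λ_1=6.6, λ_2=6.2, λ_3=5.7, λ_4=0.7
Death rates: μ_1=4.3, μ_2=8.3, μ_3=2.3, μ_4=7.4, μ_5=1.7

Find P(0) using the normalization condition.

Ratios P(n)/P(0) = (λ₀···λₙ₋₁)/(μ₁···μₙ):
P(1)/P(0) = (5.1)/(4.3) = 1.1860
P(2)/P(0) = (5.1×6.6)/(4.3×8.3) = 0.9431
P(3)/P(0) = (5.1×6.6×6.2)/(4.3×8.3×2.3) = 2.5423
P(4)/P(0) = (5.1×6.6×6.2×5.7)/(4.3×8.3×2.3×7.4) = 1.9583
P(5)/P(0) = (5.1×6.6×6.2×5.7×0.7)/(4.3×8.3×2.3×7.4×1.7) = 0.8064

Normalization: ∑ P(n) = 1
P(0) × (1.0000 + 1.1860 + 0.9431 + 2.5423 + 1.9583 + 0.8064) = 1
P(0) × 8.4361 = 1
P(0) = 1/8.4361 = 0.1185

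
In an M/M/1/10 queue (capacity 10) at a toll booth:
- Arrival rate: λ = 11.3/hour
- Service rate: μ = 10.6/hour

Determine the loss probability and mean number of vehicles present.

ρ = λ/μ = 11.3/10.6 = 1.066038
P₀ = (1-ρ)/(1-ρ^(K+1)) = (1-1.066038)/(1-1.066038^11) = -0.06604/-1.0207 = 0.06470
P_K = P₀×ρ^K = 0.06470 × 1.066038^10 = 0.06470 × 1.8955 = 0.1226
Blocking probability P_10 = 0.1226 (12.26%)
L = ρ[1 - (K+1)ρ^K + Kρ^(K+1)] / [(1-ρ)(1-ρ^(K+1))]
L = 1.066038 × (1 - 11×1.8955134 + 10×2.0206893) / ((1 - 1.066038) × (1 - 2.0206893)) = 5.6342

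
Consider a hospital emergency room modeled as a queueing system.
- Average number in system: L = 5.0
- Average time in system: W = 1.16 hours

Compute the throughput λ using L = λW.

Little's Law: L = λW, so λ = L/W
λ = 5.0/1.16 = 4.3103 patients/hour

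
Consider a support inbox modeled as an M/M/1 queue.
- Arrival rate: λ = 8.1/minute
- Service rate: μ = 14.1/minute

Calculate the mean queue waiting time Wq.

First, compute utilization: ρ = λ/μ = 8.1/14.1 = 0.5745
For M/M/1: Wq = λ/(μ(μ-λ))
Wq = 8.1/(14.1 × (14.1-8.1))
Wq = 8.1/(14.1 × 6.00)
Wq = 0.09574 minutes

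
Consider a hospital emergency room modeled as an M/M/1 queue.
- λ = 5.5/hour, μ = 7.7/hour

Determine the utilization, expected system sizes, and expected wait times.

Step 1: ρ = λ/μ = 5.5/7.7 = 0.7143
Step 2: L = λ/(μ-λ) = 5.5/2.20 = 2.5000
Step 3: Lq = λ²/(μ(μ-λ)) = 30.25/(7.7×2.20) = 1.7857
Step 4: W = 1/(μ-λ) = 1/2.20 = 0.45455
Step 5: Wq = λ/(μ(μ-λ)) = 5.5/(7.7×2.20) = 0.3247
Step 6: P(0) = 1-ρ = 0.2857
Verify: L = λW = 5.5×0.45455 = 2.5000 ✔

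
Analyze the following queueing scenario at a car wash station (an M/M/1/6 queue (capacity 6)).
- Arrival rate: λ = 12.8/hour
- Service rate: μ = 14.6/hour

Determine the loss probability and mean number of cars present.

ρ = λ/μ = 12.8/14.6 = 0.8767
P₀ = (1-ρ)/(1-ρ^(K+1)) = (1-0.8767)/(1-0.8767^7) = 0.12330/0.60193 = 0.2048
P_K = P₀×ρ^K = 0.20484 × 0.8767^6 = 0.20484 × 0.45405 = 0.09301
Blocking probability P_6 = 0.09301 (9.30%)
L = ρ[1 - (K+1)ρ^K + Kρ^(K+1)] / [(1-ρ)(1-ρ^(K+1))]
L = 0.8767 × (1 - 7×0.454052 + 6×0.398068) / ((1 - 0.8767) × (1 - 0.398068)) = 2.4811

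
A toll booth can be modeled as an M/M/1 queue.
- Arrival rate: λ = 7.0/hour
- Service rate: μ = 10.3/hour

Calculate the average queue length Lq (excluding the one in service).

ρ = λ/μ = 7.0/10.3 = 0.6796
For M/M/1: Lq = λ²/(μ(μ-λ))
Lq = 49.00/(10.3 × 3.30)
Lq = 1.4416 vehicles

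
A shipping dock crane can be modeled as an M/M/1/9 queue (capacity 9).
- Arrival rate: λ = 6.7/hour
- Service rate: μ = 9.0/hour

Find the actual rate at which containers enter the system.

ρ = λ/μ = 6.7/9.0 = 0.74444
P₀ = (1-ρ)/(1-ρ^(K+1)) = (1-0.74444)/(1-0.74444^10) = 0.2556/0.9477 = 0.2697
P_K = P₀×ρ^K = 0.2697 × 0.74444^9 = 0.2697 × 0.07022 = 0.01894
λ_eff = λ(1-P_K) = 6.7 × (1 - 0.01894) = 6.7 × 0.98106 = 6.5731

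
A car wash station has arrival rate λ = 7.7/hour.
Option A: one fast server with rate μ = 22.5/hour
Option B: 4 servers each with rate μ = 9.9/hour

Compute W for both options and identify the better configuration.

Option A: single server μ = 22.5 (M/M/1)
  ρ_A = 7.7/22.5 = 0.3422
  W_A = 1/(μ-λ) = 1/(22.5-7.7) = 1/14.80 = 0.06757

Option B: 4 servers μ = 9.9 (M/M/4)
  ρ_B = λ/(cμ) = 7.7/(4×9.9) = 0.1944
  Offered load a = λ/μ = cρ = 7.7/9.9 = 0.7778
  P₀ = [ Σₙ₌₀^3 aⁿ/n! + a^4/(4!(1-ρ)) ]⁻¹
  Σ = a^0/0! + a^1/1! + a^2/2! + a^3/3! = 1.0000 + 0.7778 + 0.3025 + 0.07842 = 2.1587
  a^4/(4!(1-ρ)) = 0.3660/(24 × 0.8056) = 0.01893
  P₀ = 1/(2.1587 + 0.01893) = 0.4592
  Lq = P₀·a^4·ρ / (4!(1-ρ)²) = 0.4592 × 0.3660 × 0.1944 / (24 × 0.6489) = 0.002098
  Wq_B = Lq/λ = 0.002098/7.7 = 0.0002725
  W_B = Wq_B + 1/μ = 0.0002725 + 0.1010 = 0.1013

Since W_A = 0.06757 < W_B = 0.1013, Option A (single fast server) has the shorter time in system.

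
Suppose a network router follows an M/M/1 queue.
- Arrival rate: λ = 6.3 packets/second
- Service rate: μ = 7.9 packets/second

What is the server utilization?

Server utilization: ρ = λ/μ
ρ = 6.3/7.9 = 0.7975
The server is busy 79.75% of the time.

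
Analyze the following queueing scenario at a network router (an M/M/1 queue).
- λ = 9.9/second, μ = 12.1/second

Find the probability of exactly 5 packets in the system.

ρ = λ/μ = 9.9/12.1 = 0.8182
P(n) = (1-ρ)ρⁿ
P(5) = (1-0.8182) × 0.8182^5
P(5) = 0.18180 × 0.36669
P(5) = 0.06666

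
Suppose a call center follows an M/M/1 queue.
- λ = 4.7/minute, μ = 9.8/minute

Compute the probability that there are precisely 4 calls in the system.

ρ = λ/μ = 4.7/9.8 = 0.4796
P(n) = (1-ρ)ρⁿ
P(4) = (1-0.4796) × 0.4796^4
P(4) = 0.5204 × 0.05291
P(4) = 0.02753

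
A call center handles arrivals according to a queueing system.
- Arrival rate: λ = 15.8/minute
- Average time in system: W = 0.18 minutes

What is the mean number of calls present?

Little's Law: L = λW
L = 15.8 × 0.18 = 2.8440 calls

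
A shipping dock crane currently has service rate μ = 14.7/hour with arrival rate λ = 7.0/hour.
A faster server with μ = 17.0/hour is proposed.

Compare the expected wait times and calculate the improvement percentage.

System 1: ρ₁ = 7.0/14.7 = 0.4762, W₁ = 1/(14.7-7.0) = 0.12987
System 2: ρ₂ = 7.0/17.0 = 0.4118, W₂ = 1/(17.0-7.0) = 0.10000
Improvement: (W₁-W₂)/W₁ = (0.12987-0.10000)/0.12987 = 23.00%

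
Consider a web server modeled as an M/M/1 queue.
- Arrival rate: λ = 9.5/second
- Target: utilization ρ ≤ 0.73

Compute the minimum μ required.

ρ = λ/μ, so μ = λ/ρ
μ ≥ 9.5/0.73 = 13.0137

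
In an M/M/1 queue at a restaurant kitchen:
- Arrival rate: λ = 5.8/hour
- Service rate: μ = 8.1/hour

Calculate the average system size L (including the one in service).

ρ = λ/μ = 5.8/8.1 = 0.7160
For M/M/1: L = λ/(μ-λ)
L = 5.8/(8.1-5.8) = 5.8/2.30
L = 2.5217 orders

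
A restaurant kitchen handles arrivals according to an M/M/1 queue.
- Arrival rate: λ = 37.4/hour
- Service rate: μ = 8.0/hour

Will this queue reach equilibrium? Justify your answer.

Stability requires ρ = λ/(cμ) < 1
ρ = 37.4/(1 × 8.0) = 37.4/8.00 = 4.6750
Since 4.6750 ≥ 1, the system is UNSTABLE.
Queue grows without bound. Need μ > λ = 37.4.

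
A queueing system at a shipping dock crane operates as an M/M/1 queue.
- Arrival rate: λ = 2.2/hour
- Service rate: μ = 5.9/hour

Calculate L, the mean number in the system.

ρ = λ/μ = 2.2/5.9 = 0.3729
For M/M/1: L = λ/(μ-λ)
L = 2.2/(5.9-2.2) = 2.2/3.70
L = 0.5946 containers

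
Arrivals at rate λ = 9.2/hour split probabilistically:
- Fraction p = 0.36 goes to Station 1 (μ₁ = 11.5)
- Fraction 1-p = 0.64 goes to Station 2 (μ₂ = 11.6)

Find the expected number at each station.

Effective rates: λ₁ = 9.2×0.36 = 3.312, λ₂ = 9.2×0.64 = 5.888
Station 1: ρ₁ = 3.312/11.5 = 0.2880, L₁ = ρ₁/(1-ρ₁) = 0.2880/(1-0.2880) = 0.4045
Station 2: ρ₂ = 5.888/11.6 = 0.50759, L₂ = ρ₂/(1-ρ₂) = 0.50759/(1-0.50759) = 1.0308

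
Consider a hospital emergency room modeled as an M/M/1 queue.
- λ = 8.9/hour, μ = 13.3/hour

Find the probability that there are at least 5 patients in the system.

ρ = λ/μ = 8.9/13.3 = 0.6692
P(N ≥ n) = ρⁿ
P(N ≥ 5) = 0.6692^5
P(N ≥ 5) = 0.1342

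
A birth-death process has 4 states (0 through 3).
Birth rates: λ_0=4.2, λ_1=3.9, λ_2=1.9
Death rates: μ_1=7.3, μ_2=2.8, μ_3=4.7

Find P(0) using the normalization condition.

Ratios P(n)/P(0) = (λ₀···λₙ₋₁)/(μ₁···μₙ):
P(1)/P(0) = (4.2)/(7.3) = 0.5753
P(2)/P(0) = (4.2×3.9)/(7.3×2.8) = 0.8014
P(3)/P(0) = (4.2×3.9×1.9)/(7.3×2.8×4.7) = 0.3240

Normalization: ∑ P(n) = 1
P(0) × (1.0000 + 0.5753 + 0.8014 + 0.3240) = 1
P(0) × 2.7007 = 1
P(0) = 1/2.7007 = 0.3703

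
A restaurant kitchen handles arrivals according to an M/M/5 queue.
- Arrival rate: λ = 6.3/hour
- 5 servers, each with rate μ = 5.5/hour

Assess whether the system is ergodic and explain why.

Stability requires ρ = λ/(cμ) < 1
ρ = 6.3/(5 × 5.5) = 6.3/27.50 = 0.2291
Since 0.2291 < 1, the system is STABLE.
The servers are busy 22.91% of the time.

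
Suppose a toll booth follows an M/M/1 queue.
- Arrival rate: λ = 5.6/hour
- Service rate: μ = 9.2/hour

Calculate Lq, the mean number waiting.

ρ = λ/μ = 5.6/9.2 = 0.6087
For M/M/1: Lq = λ²/(μ(μ-λ))
Lq = 31.36/(9.2 × 3.60)
Lq = 0.9469 vehicles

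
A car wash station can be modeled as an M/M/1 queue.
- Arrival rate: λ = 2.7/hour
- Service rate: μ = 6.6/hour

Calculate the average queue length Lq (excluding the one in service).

ρ = λ/μ = 2.7/6.6 = 0.4091
For M/M/1: Lq = λ²/(μ(μ-λ))
Lq = 7.29/(6.6 × 3.90)
Lq = 0.2832 cars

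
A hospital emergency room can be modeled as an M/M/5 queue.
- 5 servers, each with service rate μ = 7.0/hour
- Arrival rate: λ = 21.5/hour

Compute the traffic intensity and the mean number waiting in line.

Traffic intensity: ρ = λ/(cμ) = 21.5/(5×7.0) = 0.6143
Since ρ = 0.6143 < 1, system is stable.
Offered load a = λ/μ = cρ = 21.5/7.0 = 3.0714
P₀ = [ Σₙ₌₀^4 aⁿ/n! + a^5/(5!(1-ρ)) ]⁻¹
Σ = a^0/0! + a^1/1! + a^2/2! + a^3/3! + a^4/4! = 1.00000 + 3.07143 + 4.71684 + 4.82914 + 3.70809 = 17.3255
a^5/(5!(1-ρ)) = 273.3393/(120 × 0.38571) = 5.9055
P₀ = 1/(17.3255 + 5.9055) = 0.04305
Lq = P₀·a^5·ρ / (5!(1-ρ)²) = 0.04305 × 273.3393 × 0.6143 / (120 × 0.1488) = 0.4048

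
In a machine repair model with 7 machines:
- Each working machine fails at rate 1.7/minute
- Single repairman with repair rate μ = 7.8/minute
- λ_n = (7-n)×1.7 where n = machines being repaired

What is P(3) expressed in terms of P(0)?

P(3)/P(0) = ∏_{i=0}^{3-1} λ_i/μ_{i+1}
= (7-0)×1.7/7.8 × (7-1)×1.7/7.8 × (7-2)×1.7/7.8
= 2.1741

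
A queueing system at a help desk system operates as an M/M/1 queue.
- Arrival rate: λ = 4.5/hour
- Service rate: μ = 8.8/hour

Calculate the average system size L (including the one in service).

ρ = λ/μ = 4.5/8.8 = 0.5114
For M/M/1: L = λ/(μ-λ)
L = 4.5/(8.8-4.5) = 4.5/4.30
L = 1.0465 tickets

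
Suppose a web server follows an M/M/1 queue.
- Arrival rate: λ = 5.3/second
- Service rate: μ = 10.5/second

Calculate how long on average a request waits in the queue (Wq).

First, compute utilization: ρ = λ/μ = 5.3/10.5 = 0.5048
For M/M/1: Wq = λ/(μ(μ-λ))
Wq = 5.3/(10.5 × (10.5-5.3))
Wq = 5.3/(10.5 × 5.20)
Wq = 0.09707 seconds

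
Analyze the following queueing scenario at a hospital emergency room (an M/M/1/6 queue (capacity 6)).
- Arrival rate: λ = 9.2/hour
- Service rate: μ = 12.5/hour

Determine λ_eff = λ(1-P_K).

ρ = λ/μ = 9.2/12.5 = 0.7360
P₀ = (1-ρ)/(1-ρ^(K+1)) = (1-0.7360)/(1-0.7360^7) = 0.2640/0.8830 = 0.2990
P_K = P₀×ρ^K = 0.29898 × 0.7360^6 = 0.29898 × 0.15895 = 0.04752
λ_eff = λ(1-P_K) = 9.2 × (1 - 0.04752) = 9.2 × 0.95248 = 8.7628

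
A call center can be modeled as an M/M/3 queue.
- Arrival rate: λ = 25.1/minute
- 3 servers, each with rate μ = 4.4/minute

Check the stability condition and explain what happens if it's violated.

Stability requires ρ = λ/(cμ) < 1
ρ = 25.1/(3 × 4.4) = 25.1/13.20 = 1.9015
Since 1.9015 ≥ 1, the system is UNSTABLE.
Need c > λ/μ = 25.1/4.4 = 5.70.
Minimum servers needed: c = 6.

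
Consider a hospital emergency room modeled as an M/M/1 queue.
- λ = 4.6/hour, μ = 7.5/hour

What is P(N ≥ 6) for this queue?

ρ = λ/μ = 4.6/7.5 = 0.61333
P(N ≥ n) = ρⁿ
P(N ≥ 6) = 0.61333^6
P(N ≥ 6) = 0.05323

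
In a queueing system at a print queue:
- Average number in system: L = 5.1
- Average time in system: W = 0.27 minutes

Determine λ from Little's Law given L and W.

Little's Law: L = λW, so λ = L/W
λ = 5.1/0.27 = 18.8889 jobs/minute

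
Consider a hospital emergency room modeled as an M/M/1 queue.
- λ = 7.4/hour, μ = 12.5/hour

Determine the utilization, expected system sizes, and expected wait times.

Step 1: ρ = λ/μ = 7.4/12.5 = 0.5920
Step 2: L = λ/(μ-λ) = 7.4/5.10 = 1.4510
Step 3: Lq = λ²/(μ(μ-λ)) = 54.76/(12.5×5.10) = 0.8590
Step 4: W = 1/(μ-λ) = 1/5.10 = 0.19608
Step 5: Wq = λ/(μ(μ-λ)) = 7.4/(12.5×5.10) = 0.1161
Step 6: P(0) = 1-ρ = 0.4080
Verify: L = λW = 7.4×0.19608 = 1.4510 ✔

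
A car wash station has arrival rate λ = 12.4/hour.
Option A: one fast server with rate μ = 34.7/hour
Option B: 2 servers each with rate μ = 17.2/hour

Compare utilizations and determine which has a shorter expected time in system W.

Option A: single server μ = 34.7 (M/M/1)
  ρ_A = 12.4/34.7 = 0.3573
  W_A = 1/(μ-λ) = 1/(34.7-12.4) = 1/22.30 = 0.04484

Option B: 2 servers μ = 17.2 (M/M/2)
  ρ_B = λ/(cμ) = 12.4/(2×17.2) = 0.3605
  Offered load a = λ/μ = cρ = 12.4/17.2 = 0.7209
  P₀ = [ Σₙ₌₀^1 aⁿ/n! + a^2/(2!(1-ρ)) ]⁻¹
  Σ = a^0/0! + a^1/1! = 1.0000 + 0.7209 = 1.7209
  a^2/(2!(1-ρ)) = 0.5197/(2 × 0.6395) = 0.4063
  P₀ = 1/(1.7209 + 0.4063) = 0.4701
  Lq = P₀·a^2·ρ / (2!(1-ρ)²) = 0.4701 × 0.5197 × 0.3605 / (2 × 0.4090) = 0.1077
  Wq_B = Lq/λ = 0.1076634/12.4 = 0.008683
  W_B = Wq_B + 1/μ = 0.008683 + 0.05814 = 0.06682

Since W_A = 0.04484 < W_B = 0.06682, Option A (single fast server) has the shorter time in system.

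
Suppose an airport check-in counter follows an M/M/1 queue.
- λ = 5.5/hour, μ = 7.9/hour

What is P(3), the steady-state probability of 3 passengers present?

ρ = λ/μ = 5.5/7.9 = 0.6962
P(n) = (1-ρ)ρⁿ
P(3) = (1-0.6962) × 0.6962^3
P(3) = 0.3038 × 0.3374
P(3) = 0.1025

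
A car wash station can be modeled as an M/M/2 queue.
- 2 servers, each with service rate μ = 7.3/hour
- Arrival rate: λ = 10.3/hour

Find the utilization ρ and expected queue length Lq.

Traffic intensity: ρ = λ/(cμ) = 10.3/(2×7.3) = 0.7055
Since ρ = 0.7055 < 1, system is stable.
Offered load a = λ/μ = cρ = 10.3/7.3 = 1.4110
P₀ = [ Σₙ₌₀^1 aⁿ/n! + a^2/(2!(1-ρ)) ]⁻¹
Σ = a^0/0! + a^1/1! = 1.0000 + 1.4110 = 2.4110
a^2/(2!(1-ρ)) = 1.9908/(2 × 0.29452) = 3.3797
P₀ = 1/(2.4110 + 3.3797) = 0.1727
Lq = P₀·a^2·ρ / (2!(1-ρ)²) = 0.17269 × 1.9908 × 0.70548 / (2 × 0.086742) = 1.3980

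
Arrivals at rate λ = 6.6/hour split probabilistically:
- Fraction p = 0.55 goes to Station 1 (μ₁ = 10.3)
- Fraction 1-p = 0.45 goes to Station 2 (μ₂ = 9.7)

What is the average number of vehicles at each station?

Effective rates: λ₁ = 6.6×0.55 = 3.63, λ₂ = 6.6×0.45 = 2.97
Station 1: ρ₁ = 3.63/10.3 = 0.3524, L₁ = ρ₁/(1-ρ₁) = 0.3524/(1-0.3524) = 0.5442
Station 2: ρ₂ = 2.97/9.7 = 0.3062, L₂ = ρ₂/(1-ρ₂) = 0.3062/(1-0.3062) = 0.4413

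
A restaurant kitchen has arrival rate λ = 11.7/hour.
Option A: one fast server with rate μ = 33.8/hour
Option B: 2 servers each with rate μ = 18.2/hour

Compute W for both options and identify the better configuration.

Option A: single server μ = 33.8 (M/M/1)
  ρ_A = 11.7/33.8 = 0.3462
  W_A = 1/(μ-λ) = 1/(33.8-11.7) = 1/22.10 = 0.04525

Option B: 2 servers μ = 18.2 (M/M/2)
  ρ_B = λ/(cμ) = 11.7/(2×18.2) = 0.3214
  Offered load a = λ/μ = cρ = 11.7/18.2 = 0.6429
  P₀ = [ Σₙ₌₀^1 aⁿ/n! + a^2/(2!(1-ρ)) ]⁻¹
  Σ = a^0/0! + a^1/1! = 1.0000 + 0.6429 = 1.6429
  a^2/(2!(1-ρ)) = 0.4133/(2 × 0.6786) = 0.3045
  P₀ = 1/(1.6429 + 0.3045) = 0.5135
  Lq = P₀·a^2·ρ / (2!(1-ρ)²) = 0.51351 × 0.41327 × 0.32143 / (2 × 0.46046) = 0.07407
  Wq_B = Lq/λ = 0.07407/11.7 = 0.006331
  W_B = Wq_B + 1/μ = 0.006331 + 0.05495 = 0.06128

Since W_A = 0.04525 < W_B = 0.06128, Option A (single fast server) has the shorter time in system.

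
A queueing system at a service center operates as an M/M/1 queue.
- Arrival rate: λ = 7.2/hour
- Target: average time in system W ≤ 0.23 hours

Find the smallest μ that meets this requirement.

For M/M/1: W = 1/(μ-λ)
Need W ≤ 0.23, so 1/(μ-λ) ≤ 0.23
μ - λ ≥ 1/0.23 = 4.3478
μ ≥ 7.2 + 4.3478 = 11.5478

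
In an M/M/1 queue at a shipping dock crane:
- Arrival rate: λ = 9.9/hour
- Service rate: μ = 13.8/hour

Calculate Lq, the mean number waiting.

ρ = λ/μ = 9.9/13.8 = 0.7174
For M/M/1: Lq = λ²/(μ(μ-λ))
Lq = 98.01/(13.8 × 3.90)
Lq = 1.8211 containers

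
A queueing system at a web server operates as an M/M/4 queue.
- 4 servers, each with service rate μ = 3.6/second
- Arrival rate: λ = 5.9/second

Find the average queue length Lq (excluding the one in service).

Traffic intensity: ρ = λ/(cμ) = 5.9/(4×3.6) = 0.4097
Since ρ = 0.4097 < 1, system is stable.
Offered load a = λ/μ = cρ = 5.9/3.6 = 1.6389
P₀ = [ Σₙ₌₀^3 aⁿ/n! + a^4/(4!(1-ρ)) ]⁻¹
Σ = a^0/0! + a^1/1! + a^2/2! + a^3/3! = 1.00000 + 1.63889 + 1.34298 + 0.733664 = 4.7155
a^4/(4!(1-ρ)) = 7.2144/(24 × 0.5903) = 0.5092
P₀ = 1/(4.7155 + 0.5092) = 0.1914
Lq = P₀·a^4·ρ / (4!(1-ρ)²) = 0.191396 × 7.21436 × 0.409722 / (24 × 0.348428) = 0.06765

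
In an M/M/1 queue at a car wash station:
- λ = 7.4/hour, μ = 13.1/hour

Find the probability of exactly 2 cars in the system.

ρ = λ/μ = 7.4/13.1 = 0.5649
P(n) = (1-ρ)ρⁿ
P(2) = (1-0.5649) × 0.5649^2
P(2) = 0.4351 × 0.3191
P(2) = 0.1388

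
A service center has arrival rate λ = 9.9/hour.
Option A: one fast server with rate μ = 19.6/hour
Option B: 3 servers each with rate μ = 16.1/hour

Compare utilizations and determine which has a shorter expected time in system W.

Option A: single server μ = 19.6 (M/M/1)
  ρ_A = 9.9/19.6 = 0.5051
  W_A = 1/(μ-λ) = 1/(19.6-9.9) = 1/9.70 = 0.1031

Option B: 3 servers μ = 16.1 (M/M/3)
  ρ_B = λ/(cμ) = 9.9/(3×16.1) = 0.2050
  Offered load a = λ/μ = cρ = 9.9/16.1 = 0.6149
  P₀ = [ Σₙ₌₀^2 aⁿ/n! + a^3/(3!(1-ρ)) ]⁻¹
  Σ = a^0/0! + a^1/1! + a^2/2! = 1.0000 + 0.6149 + 0.1891 = 1.8040
  a^3/(3!(1-ρ)) = 0.2325/(6 × 0.7950) = 0.04874
  P₀ = 1/(1.80396 + 0.0487408) = 0.5398
  Lq = P₀·a^3·ρ / (3!(1-ρ)²) = 0.539752 × 0.232503 × 0.204969 / (6 × 0.632074) = 0.006783
  Wq_B = Lq/λ = 0.0067825/9.9 = 0.0006851
  W_B = Wq_B + 1/μ = 0.0006851 + 0.06211 = 0.06280

Since W_B = 0.06280 < W_A = 0.1031, Option B (multiple servers) has the shorter time in system.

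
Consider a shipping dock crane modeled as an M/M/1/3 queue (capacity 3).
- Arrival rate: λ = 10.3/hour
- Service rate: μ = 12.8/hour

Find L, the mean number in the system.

ρ = λ/μ = 10.3/12.8 = 0.80469
P₀ = (1-ρ)/(1-ρ^(K+1)) = (1-0.80469)/(1-0.80469^4) = 0.1953/0.5807 = 0.3363
P_K = P₀×ρ^K = 0.3363 × 0.80469^3 = 0.3363 × 0.5211 = 0.1752
L = ρ[1 - (K+1)ρ^K + Kρ^(K+1)] / [(1-ρ)(1-ρ^(K+1))]
L = 0.80469 × (1 - 4×0.52106 + 3×0.41929) / ((1 - 0.80469) × (1 - 0.41929)) = 1.2319 containers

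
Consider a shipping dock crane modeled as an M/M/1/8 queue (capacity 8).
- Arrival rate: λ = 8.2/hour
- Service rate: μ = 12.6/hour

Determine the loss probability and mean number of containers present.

ρ = λ/μ = 8.2/12.6 = 0.65079
P₀ = (1-ρ)/(1-ρ^(K+1)) = (1-0.65079)/(1-0.65079^9) = 0.3492/0.9791 = 0.3567
P_K = P₀×ρ^K = 0.3567 × 0.65079^8 = 0.3567 × 0.03218 = 0.01148
Blocking probability P_8 = 0.01148 (1.15%)
L = ρ[1 - (K+1)ρ^K + Kρ^(K+1)] / [(1-ρ)(1-ρ^(K+1))]
L = 0.65079 × (1 - 9×0.03218 + 8×0.02094) / ((1 - 0.65079) × (1 - 0.02094)) = 1.6711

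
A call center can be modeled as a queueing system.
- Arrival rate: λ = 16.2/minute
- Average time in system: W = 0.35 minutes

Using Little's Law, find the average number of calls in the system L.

Little's Law: L = λW
L = 16.2 × 0.35 = 5.6700 calls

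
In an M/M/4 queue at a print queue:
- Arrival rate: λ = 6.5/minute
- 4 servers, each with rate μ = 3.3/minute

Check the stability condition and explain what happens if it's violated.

Stability requires ρ = λ/(cμ) < 1
ρ = 6.5/(4 × 3.3) = 6.5/13.20 = 0.4924
Since 0.4924 < 1, the system is STABLE.
The servers are busy 49.24% of the time.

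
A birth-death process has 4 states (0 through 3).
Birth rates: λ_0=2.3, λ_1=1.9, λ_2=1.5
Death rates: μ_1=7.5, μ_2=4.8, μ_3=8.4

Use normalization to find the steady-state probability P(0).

Ratios P(n)/P(0) = (λ₀···λₙ₋₁)/(μ₁···μₙ):
P(1)/P(0) = (2.3)/(7.5) = 0.30667
P(2)/P(0) = (2.3×1.9)/(7.5×4.8) = 0.12139
P(3)/P(0) = (2.3×1.9×1.5)/(7.5×4.8×8.4) = 0.021677

Normalization: ∑ P(n) = 1
P(0) × (1.0000 + 0.30667 + 0.12139 + 0.021677) = 1
P(0) × 1.4497 = 1
P(0) = 1/1.4497 = 0.6898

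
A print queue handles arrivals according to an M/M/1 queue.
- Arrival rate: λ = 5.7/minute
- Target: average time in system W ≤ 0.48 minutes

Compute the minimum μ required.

For M/M/1: W = 1/(μ-λ)
Need W ≤ 0.48, so 1/(μ-λ) ≤ 0.48
μ - λ ≥ 1/0.48 = 2.0833
μ ≥ 5.7 + 2.0833 = 7.7833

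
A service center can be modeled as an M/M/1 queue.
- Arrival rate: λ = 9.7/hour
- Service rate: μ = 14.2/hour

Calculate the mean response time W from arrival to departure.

First, compute utilization: ρ = λ/μ = 9.7/14.2 = 0.6831
For M/M/1: W = 1/(μ-λ)
W = 1/(14.2-9.7) = 1/4.50
W = 0.2222 hours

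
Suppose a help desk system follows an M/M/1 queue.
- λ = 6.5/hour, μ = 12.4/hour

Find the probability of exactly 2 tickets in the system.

ρ = λ/μ = 6.5/12.4 = 0.5242
P(n) = (1-ρ)ρⁿ
P(2) = (1-0.5242) × 0.5242^2
P(2) = 0.4758 × 0.2748
P(2) = 0.1307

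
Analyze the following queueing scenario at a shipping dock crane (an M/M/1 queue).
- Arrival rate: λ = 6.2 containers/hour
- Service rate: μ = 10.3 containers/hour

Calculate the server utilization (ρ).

Server utilization: ρ = λ/μ
ρ = 6.2/10.3 = 0.6019
The server is busy 60.19% of the time.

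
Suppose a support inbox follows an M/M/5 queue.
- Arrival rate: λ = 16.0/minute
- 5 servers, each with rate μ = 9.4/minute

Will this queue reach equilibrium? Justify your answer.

Stability requires ρ = λ/(cμ) < 1
ρ = 16.0/(5 × 9.4) = 16.0/47.00 = 0.3404
Since 0.3404 < 1, the system is STABLE.
The servers are busy 34.04% of the time.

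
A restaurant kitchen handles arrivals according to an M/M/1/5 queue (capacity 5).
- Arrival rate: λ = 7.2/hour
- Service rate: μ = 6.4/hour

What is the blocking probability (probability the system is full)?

ρ = λ/μ = 7.2/6.4 = 1.1250
P₀ = (1-ρ)/(1-ρ^(K+1)) = (1-1.1250)/(1-1.1250^6) = -0.1250/-1.0273 = 0.1217
P_K = P₀×ρ^K = 0.1217 × 1.1250^5 = 0.1217 × 1.8020 = 0.2193
Blocking probability = 21.93%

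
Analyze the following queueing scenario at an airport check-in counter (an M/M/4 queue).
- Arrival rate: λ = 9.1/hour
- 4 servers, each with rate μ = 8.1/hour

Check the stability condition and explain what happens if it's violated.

Stability requires ρ = λ/(cμ) < 1
ρ = 9.1/(4 × 8.1) = 9.1/32.40 = 0.2809
Since 0.2809 < 1, the system is STABLE.
The servers are busy 28.09% of the time.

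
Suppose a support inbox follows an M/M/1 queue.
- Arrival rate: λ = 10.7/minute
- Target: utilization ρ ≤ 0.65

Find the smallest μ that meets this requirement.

ρ = λ/μ, so μ = λ/ρ
μ ≥ 10.7/0.65 = 16.4615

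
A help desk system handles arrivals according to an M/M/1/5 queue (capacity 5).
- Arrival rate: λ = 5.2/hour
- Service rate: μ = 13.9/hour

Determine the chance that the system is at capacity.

ρ = λ/μ = 5.2/13.9 = 0.3741
P₀ = (1-ρ)/(1-ρ^(K+1)) = (1-0.3741)/(1-0.3741^6) = 0.6259/0.9973 = 0.6276
P_K = P₀×ρ^K = 0.62762 × 0.3741^5 = 0.62762 × 0.0073272 = 0.004599
Blocking probability = 0.46%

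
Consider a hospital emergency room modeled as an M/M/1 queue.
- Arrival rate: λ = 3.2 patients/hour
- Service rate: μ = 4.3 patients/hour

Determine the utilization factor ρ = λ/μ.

Server utilization: ρ = λ/μ
ρ = 3.2/4.3 = 0.7442
The server is busy 74.42% of the time.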